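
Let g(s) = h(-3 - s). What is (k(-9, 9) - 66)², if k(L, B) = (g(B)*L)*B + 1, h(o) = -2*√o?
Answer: (65 - 324*I*√3)² ≈ -3.107e+5 - 72954.0*I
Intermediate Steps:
g(s) = -2*√(-3 - s)
k(L, B) = 1 - 2*B*L*√(-3 - B) (k(L, B) = ((-2*√(-3 - B))*L)*B + 1 = (-2*L*√(-3 - B))*B + 1 = -2*B*L*√(-3 - B) + 1 = 1 - 2*B*L*√(-3 - B))
(k(-9, 9) - 66)² = ((1 - 2*9*(-9)*√(-3 - 1*9)) - 66)² = ((1 - 2*9*(-9)*√(-3 - 9)) - 66)² = ((1 - 2*9*(-9)*√(-12)) - 66)² = ((1 - 2*9*(-9)*2*I*√3) - 66)² = ((1 + 324*I*√3) - 66)² = (-65 + 324*I*√3)²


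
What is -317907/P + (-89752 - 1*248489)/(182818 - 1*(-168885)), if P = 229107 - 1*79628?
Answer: -14760797460/4779292067 ≈ -3.0885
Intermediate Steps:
P = 149479 (P = 229107 - 79628 = 149479)
-317907/P + (-89752 - 1*248489)/(182818 - 1*(-168885)) = -317907/149479 + (-89752 - 1*248489)/(182818 - 1*(-168885)) = -317907*1/149479 + (-89752 - 248489)/(182818 + 168885) = -317907/149479 - 338241/351703 = -14760797460/4779292067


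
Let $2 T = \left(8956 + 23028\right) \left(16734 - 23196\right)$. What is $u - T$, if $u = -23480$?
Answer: $103316824$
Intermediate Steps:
$T = -103340304$ ($T = \frac{\left(8956 + 23028\right) \left(16734 - 23196\right)}{2} = \frac{31984 \left(-6462\right)}{2} = \frac{1}{2} \left(-206680608\right) = -103340304$)
$u - T = -23480 - -103340304 = -23480 + 103340304 = 103316824$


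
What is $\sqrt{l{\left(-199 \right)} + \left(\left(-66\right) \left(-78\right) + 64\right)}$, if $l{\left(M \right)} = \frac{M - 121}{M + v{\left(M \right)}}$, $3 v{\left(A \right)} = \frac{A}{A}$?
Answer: $\frac{2 \sqrt{28936843}}{149} \approx 72.205$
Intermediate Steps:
$v{\left(A \right)} = \frac{1}{3}$ ($v{\left(A \right)} = \frac{A \frac{1}{A}}{3} = \frac{1}{3} \cdot 1 = \frac{1}{3}$)
$l{\left(M \right)} = \frac{-121 + M}{\frac{1}{3} + M}$ ($l{\left(M \right)} = \frac{M - 121}{M + \frac{1}{3}} = \frac{-121 + M}{\frac{1}{3} + M}$)
$\sqrt{l{\left(-199 \right)} + \left(\left(-66\right) \left(-78\right) + 64\right)} = \sqrt{\frac{3 \left(-121 - 199\right)}{1 + 3 \left(-199\right)} + \left(\left(-66\right) \left(-78\right) + 64\right)} = \sqrt{3 \frac{1}{1 - 597} \left(-320\right) + \left(5148 + 64\right)} = \sqrt{3 \frac{1}{-596} \left(-320\right) + 5212} = \sqrt{3 \left(- \frac{1}{596}\right) \left(-320\right) + 5212} = \sqrt{\frac{240}{149} + 5212} = \sqrt{\frac{776828}{149}} = \frac{2 \sqrt{28936843}}{149}$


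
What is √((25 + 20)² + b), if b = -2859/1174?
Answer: 7*√56890866/1174 ≈ 44.973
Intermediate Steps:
b = -2859/1174 (b = -2859*1/1174 = -2859/1174 ≈ -2.4353)
√((25 + 20)² + b) = √((25 + 20)² - 2859/1174) = √(45² - 2859/1174) = √(2025 - 2859/1174) = √(2374491/1174) = 7*√56890866/1174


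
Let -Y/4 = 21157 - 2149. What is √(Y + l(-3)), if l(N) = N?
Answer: I*√76035 ≈ 275.74*I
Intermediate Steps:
Y = -76032 (Y = -4*(21157 - 2149) = -4*19008 = -76032)
√(Y + l(-3)) = √(-76032 - 3) = √(-76035) = I*√76035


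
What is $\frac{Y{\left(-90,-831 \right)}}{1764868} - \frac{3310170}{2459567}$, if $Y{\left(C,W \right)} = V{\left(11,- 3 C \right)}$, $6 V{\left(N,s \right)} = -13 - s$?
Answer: $- \frac{35052774702821}{26044866552936} \approx -1.3459$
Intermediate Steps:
$V{\left(N,s \right)} = - \frac{13}{6} - \frac{s}{6}$ ($V{\left(N,s \right)} = \frac{-13 - s}{6} = - \frac{13}{6} - \frac{s}{6}$)
$Y{\left(C,W \right)} = - \frac{13}{6} + \frac{C}{2}$ ($Y{\left(C,W \right)} = - \frac{13}{6} - \frac{\left(-3\right) C}{6} = - \frac{13}{6} + \frac{C}{2}$)
$\frac{Y{\left(-90,-831 \right)}}{1764868} - \frac{3310170}{2459567} = \frac{- \frac{13}{6} + \frac{1}{2} \left(-90\right)}{1764868} - \frac{3310170}{2459567} = \left(- \frac{13}{6} - 45\right) \frac{1}{1764868} - \frac{3310170}{2459567} = \left(- \frac{283}{6}\right) \frac{1}{1764868} - \frac{3310170}{2459567} = - \frac{283}{10589208} - \frac{3310170}{2459567} = - \frac{35052774702821}{26044866552936}$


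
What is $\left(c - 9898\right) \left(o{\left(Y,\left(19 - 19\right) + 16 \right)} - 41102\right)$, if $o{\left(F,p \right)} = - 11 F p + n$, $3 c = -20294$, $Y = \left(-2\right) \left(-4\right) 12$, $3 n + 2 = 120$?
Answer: $\frac{8691713488}{9} \approx 9.6575 \cdot 10^{8}$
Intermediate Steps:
$n = \frac{118}{3}$ ($n = - \frac{2}{3} + \frac{1}{3} \cdot 120 = - \frac{2}{3} + 40 = \frac{118}{3} \approx 39.333$)
$Y = 96$ ($Y = 8 \cdot 12 = 96$)
$c = - \frac{20294}{3}$ ($c = \frac{1}{3} \left(-20294\right) = - \frac{20294}{3} \approx -6764.7$)
$o{\left(F,p \right)} = \frac{118}{3} - 11 F p$ ($o{\left(F,p \right)} = - 11 F p + \frac{118}{3} = \frac{118}{3} - 11 F p$)
$\left(c - 9898\right) \left(o{\left(Y,\left(19 - 19\right) + 16 \right)} - 41102\right) = \left(- \frac{20294}{3} - 9898\right) \left(\left(\frac{118}{3} - 1056 \left(\left(19 - 19\right) + 16\right)\right) - 41102\right) = - \frac{49988 \left(\left(\frac{118}{3} - 1056 \left(0 + 16\right)\right) - 41102\right)}{3} = - \frac{49988 \left(\left(\frac{118}{3} - 1056 \cdot 16\right) - 41102\right)}{3} = - \frac{49988 \left(\left(\frac{118}{3} - 16896\right) - 41102\right)}{3} = - \frac{49988 \left(- \frac{50570}{3} - 41102\right)}{3} = \left(- \frac{49988}{3}\right) \left(- \frac{173876}{3}\right) = \frac{8691713488}{9}$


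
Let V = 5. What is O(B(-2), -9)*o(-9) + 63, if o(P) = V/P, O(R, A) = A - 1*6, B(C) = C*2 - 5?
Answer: 214/3 ≈ 71.333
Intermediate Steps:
B(C) = -5 + 2*C (B(C) = 2*C - 5 = -5 + 2*C)
O(R, A) = -6 + A (O(R, A) = A - 6 = -6 + A)
o(P) = 5/P
O(B(-2), -9)*o(-9) + 63 = (-6 - 9)*(5/(-9)) + 63 = -75*(-1)/9 + 63 = -15*(-5/9) + 63 = 25/3 + 63 = 214/3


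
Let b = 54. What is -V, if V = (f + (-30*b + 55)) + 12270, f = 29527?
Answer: -40232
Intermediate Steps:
V = 40232 (V = (29527 + (-30*54 + 55)) + 12270 = (29527 + (-1620 + 55)) + 12270 = (29527 - 1565) + 12270 = 27962 + 12270 = 40232)
-V = -1*40232 = -40232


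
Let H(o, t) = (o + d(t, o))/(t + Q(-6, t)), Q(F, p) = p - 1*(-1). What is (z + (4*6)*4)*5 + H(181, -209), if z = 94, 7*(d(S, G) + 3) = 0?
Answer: 395972/417 ≈ 949.57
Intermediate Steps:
Q(F, p) = 1 + p (Q(F, p) = p + 1 = 1 + p)
d(S, G) = -3 (d(S, G) = -3 + (⅐)*0 = -3 + 0 = -3)
H(o, t) = (-3 + o)/(1 + 2*t) (H(o, t) = (o - 3)/(t + (1 + t)) = (-3 + o)/(1 + 2*t))
(z + (4*6)*4)*5 + H(181, -209) = (94 + (4*6)*4)*5 + (-3 + 181)/(1 + 2*(-209)) = (94 + 24*4)*5 + 178/(1 - 418) = (94 + 96)*5 + 178/(-417) = 190*5 - 1/417*178 = 950 - 178/417 = 395972/417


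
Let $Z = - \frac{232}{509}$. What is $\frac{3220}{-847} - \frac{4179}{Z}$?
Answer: $\frac{257273711}{28072} \approx 9164.8$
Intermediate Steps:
$Z = - \frac{232}{509}$ ($Z = \left(-232\right) \frac{1}{509} = - \frac{232}{509} \approx -0.4558$)
$\frac{3220}{-847} - \frac{4179}{Z} = \frac{3220}{-847} - \frac{4179}{- \frac{232}{509}} = 3220 \left(- \frac{1}{847}\right) - - \frac{2127111}{232} = - \frac{460}{121} + \frac{2127111}{232} = \frac{257273711}{28072}$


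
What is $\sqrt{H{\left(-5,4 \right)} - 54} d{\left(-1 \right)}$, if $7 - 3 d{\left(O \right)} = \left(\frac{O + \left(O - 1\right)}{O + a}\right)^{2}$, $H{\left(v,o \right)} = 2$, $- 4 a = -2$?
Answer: $- \frac{58 i \sqrt{13}}{3} \approx - 69.707 i$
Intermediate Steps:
$a = \frac{1}{2}$ ($a = \left(- \frac{1}{4}\right) \left(-2\right) = \frac{1}{2} \approx 0.5$)
$d{\left(O \right)} = \frac{7}{3} - \frac{\left(-1 + 2 O\right)^{2}}{3 \left(\frac{1}{2} + O\right)^{2}}$ ($d{\left(O \right)} = \frac{7}{3} - \frac{\left(\frac{O + \left(O - 1\right)}{O + \frac{1}{2}}\right)^{2}}{3} = \frac{7}{3} - \frac{\left(\frac{O + \left(O - 1\right)}{\frac{1}{2} + O}\right)^{2}}{3} = \frac{7}{3} - \frac{\left(\frac{O + \left(-1 + O\right)}{\frac{1}{2} + O}\right)^{2}}{3} = \frac{7}{3} - \frac{\left(\frac{-1 + 2 O}{\frac{1}{2} + O}\right)^{2}}{3} = \frac{7}{3} - \frac{\frac{1}{\left(\frac{1}{2} + O\right)^{2}} \left(-1 + 2 O\right)^{2}}{3} = \frac{7}{3} - \frac{\left(-1 + 2 O\right)^{2}}{3 \left(\frac{1}{2} + O\right)^{2}}$)
$\sqrt{H{\left(-5,4 \right)} - 54} d{\left(-1 \right)} = \sqrt{2 - 54} \frac{3 + 12 \left(-1\right)^{2} + 44 \left(-1\right)}{3 \left(1 + 4 \left(-1\right) + 4 \left(-1\right)^{2}\right)} = \sqrt{-52} \frac{3 + 12 \cdot 1 - 44}{3 \left(1 - 4 + 4 \cdot 1\right)} = 2 i \sqrt{13} \frac{3 + 12 - 44}{3 \left(1 - 4 + 4\right)} = 2 i \sqrt{13} \cdot \frac{1}{3} \cdot 1^{-1} \left(-29\right) = 2 i \sqrt{13} \cdot \frac{1}{3} \cdot 1 \left(-29\right) = 2 i \sqrt{13} \left(- \frac{29}{3}\right) = - \frac{58 i \sqrt{13}}{3}$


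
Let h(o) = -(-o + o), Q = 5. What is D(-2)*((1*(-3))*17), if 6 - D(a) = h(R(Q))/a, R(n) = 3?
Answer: -306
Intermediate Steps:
h(o) = 0 (h(o) = -1*0 = 0)
D(a) = 6 (D(a) = 6 - 0/a = 6 - 1*0 = 6 + 0 = 6)
D(-2)*((1*(-3))*17) = 6*((1*(-3))*17) = 6*(-3*17) = 6*(-51) = -306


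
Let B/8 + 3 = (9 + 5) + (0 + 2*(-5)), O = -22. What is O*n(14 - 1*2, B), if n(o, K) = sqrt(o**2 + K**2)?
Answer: -88*sqrt(13) ≈ -317.29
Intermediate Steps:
B = 8 (B = -24 + 8*((9 + 5) + (0 + 2*(-5))) = -24 + 8*(14 + (0 - 10)) = -24 + 8*(14 - 10) = -24 + 8*4 = -24 + 32 = 8)
n(o, K) = sqrt(K**2 + o**2)
O*n(14 - 1*2, B) = -22*sqrt(8**2 + (14 - 1*2)**2) = -22*sqrt(64 + (14 - 2)**2) = -22*sqrt(64 + 12**2) = -22*sqrt(64 + 144) = -88*sqrt(13)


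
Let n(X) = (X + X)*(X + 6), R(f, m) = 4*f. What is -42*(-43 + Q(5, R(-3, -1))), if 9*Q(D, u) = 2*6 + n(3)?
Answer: 1498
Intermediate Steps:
n(X) = 2*X*(6 + X) (n(X) = (2*X)*(6 + X) = 2*X*(6 + X))
Q(D, u) = 22/3 (Q(D, u) = (2*6 + 2*3*(6 + 3))/9 = (12 + 2*3*9)/9 = (12 + 54)/9 = (1/9)*66 = 22/3)
-42*(-43 + Q(5, R(-3, -1))) = -42*(-43 + 22/3) = -42*(-107/3) = 1498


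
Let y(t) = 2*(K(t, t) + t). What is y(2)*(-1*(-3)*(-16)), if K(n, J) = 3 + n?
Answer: -672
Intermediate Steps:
y(t) = 6 + 4*t (y(t) = 2*((3 + t) + t) = 2*(3 + 2*t) = 6 + 4*t)
y(2)*(-1*(-3)*(-16)) = (6 + 4*2)*(-1*(-3)*(-16)) = (6 + 8)*(3*(-16)) = 14*(-48) = -672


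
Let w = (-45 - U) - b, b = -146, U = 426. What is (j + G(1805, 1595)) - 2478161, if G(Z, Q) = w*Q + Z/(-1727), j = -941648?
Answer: -6801245573/1727 ≈ -3.9382e+6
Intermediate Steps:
w = -325 (w = (-45 - 1*426) - 1*(-146) = (-45 - 426) + 146 = -471 + 146 = -325)
G(Z, Q) = -325*Q - Z/1727 (G(Z, Q) = -325*Q + Z/(-1727) = -325*Q + Z*(-1/1727) = -325*Q - Z/1727)
(j + G(1805, 1595)) - 2478161 = (-941648 + (-325*1595 - 1/1727*1805)) - 2478161 = (-941648 + (-518375 - 1805/1727)) - 2478161 = (-941648 - 895235430/1727) - 2478161 = -2521461526/1727 - 2478161 = -6801245573/1727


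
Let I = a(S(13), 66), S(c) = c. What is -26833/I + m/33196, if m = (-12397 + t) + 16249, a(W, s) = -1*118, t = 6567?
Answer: 445988855/1958564 ≈ 227.71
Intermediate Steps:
a(W, s) = -118
m = 10419 (m = (-12397 + 6567) + 16249 = -5830 + 16249 = 10419)
I = -118
-26833/I + m/33196 = -26833/(-118) + 10419/33196 = -26833*(-1/118) + 10419*(1/33196) = 26833/118 + 10419/33196 = 445988855/1958564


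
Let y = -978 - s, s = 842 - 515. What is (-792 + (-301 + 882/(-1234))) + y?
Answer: -1480007/617 ≈ -2398.7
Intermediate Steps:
s = 327
y = -1305 (y = -978 - 1*327 = -978 - 327 = -1305)
(-792 + (-301 + 882/(-1234))) + y = (-792 + (-301 + 882/(-1234))) - 1305 = (-792 + (-301 + 882*(-1/1234))) - 1305 = (-792 + (-301 - 441/617)) - 1305 = (-792 - 186158/617) - 1305 = -674822/617 - 1305 = -1480007/617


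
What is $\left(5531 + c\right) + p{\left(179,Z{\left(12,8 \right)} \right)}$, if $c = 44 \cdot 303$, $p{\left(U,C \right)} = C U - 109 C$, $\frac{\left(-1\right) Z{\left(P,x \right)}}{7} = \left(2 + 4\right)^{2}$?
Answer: $1223$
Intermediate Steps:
$Z{\left(P,x \right)} = -252$ ($Z{\left(P,x \right)} = - 7 \left(2 + 4\right)^{2} = - 7 \cdot 6^{2} = \left(-7\right) 36 = -252$)
$p{\left(U,C \right)} = - 109 C + C U$
$c = 13332$
$\left(5531 + c\right) + p{\left(179,Z{\left(12,8 \right)} \right)} = \left(5531 + 13332\right) - 252 \left(-109 + 179\right) = 18863 - 17640 = 1223$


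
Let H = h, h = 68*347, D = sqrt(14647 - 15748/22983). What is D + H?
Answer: 23596 + sqrt(7736451342699)/22983 ≈ 23717.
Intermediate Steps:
D = sqrt(7736451342699)/22983 (D = sqrt(14647 - 15748*1/22983) = sqrt(14647 - 15748/22983) = sqrt(336616253/22983) = sqrt(7736451342699)/22983 ≈ 121.02)
h = 23596
H = 23596
D + H = sqrt(7736451342699)/22983 + 23596 = 23596 + sqrt(7736451342699)/22983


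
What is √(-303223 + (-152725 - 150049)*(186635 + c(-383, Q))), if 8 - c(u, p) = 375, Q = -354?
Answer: I*√56397410655 ≈ 2.3748e+5*I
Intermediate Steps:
c(u, p) = -367 (c(u, p) = 8 - 1*375 = 8 - 375 = -367)
√(-303223 + (-152725 - 150049)*(186635 + c(-383, Q))) = √(-303223 + (-152725 - 150049)*(186635 - 367)) = √(-303223 - 302774*186268) = √(-303223 - 56397107432) = √(-56397410655) = I*√56397410655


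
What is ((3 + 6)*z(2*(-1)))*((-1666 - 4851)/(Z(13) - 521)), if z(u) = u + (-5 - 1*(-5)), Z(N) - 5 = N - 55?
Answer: -6517/31 ≈ -210.23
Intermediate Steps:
Z(N) = -50 + N (Z(N) = 5 + (N - 55) = 5 + (-55 + N) = -50 + N)
z(u) = u (z(u) = u + (-5 + 5) = u + 0 = u)
((3 + 6)*z(2*(-1)))*((-1666 - 4851)/(Z(13) - 521)) = ((3 + 6)*(2*(-1)))*((-1666 - 4851)/((-50 + 13) - 521)) = (9*(-2))*(-6517/(-37 - 521)) = -(-117306)/(-558) = -(-117306)*(-1)/558 = -18*6517/558 = -6517/31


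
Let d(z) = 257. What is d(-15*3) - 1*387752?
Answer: -387495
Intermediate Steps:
d(-15*3) - 1*387752 = 257 - 1*387752 = 257 - 387752 = -387495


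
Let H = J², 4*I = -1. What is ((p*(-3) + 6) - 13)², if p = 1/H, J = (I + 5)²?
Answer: 833596390225/16983563041 ≈ 49.083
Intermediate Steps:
I = -¼ (I = (¼)*(-1) = -¼ ≈ -0.25000)
J = 361/16 (J = (-¼ + 5)² = (19/4)² = 361/16 ≈ 22.563)
H = 130321/256 (H = (361/16)² = 130321/256 ≈ 509.07)
p = 256/130321 (p = 1/(130321/256) = 1*(256/130321) = 256/130321 ≈ 0.0019644)
((p*(-3) + 6) - 13)² = (((256/130321)*(-3) + 6) - 13)² = ((-768/130321 + 6) - 13)² = (781158/130321 - 13)² = (-913015/130321)² = 833596390225/16983563041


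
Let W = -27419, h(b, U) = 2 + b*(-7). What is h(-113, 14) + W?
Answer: -26626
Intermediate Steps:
h(b, U) = 2 - 7*b
h(-113, 14) + W = (2 - 7*(-113)) - 27419 = (2 + 791) - 27419 = 793 - 27419 = -26626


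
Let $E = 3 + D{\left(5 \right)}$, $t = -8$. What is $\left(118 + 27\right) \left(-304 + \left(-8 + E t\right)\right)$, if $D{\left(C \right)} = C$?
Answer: $-54520$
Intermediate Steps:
$E = 8$ ($E = 3 + 5 = 8$)
$\left(118 + 27\right) \left(-304 + \left(-8 + E t\right)\right) = \left(118 + 27\right) \left(-304 + \left(-8 + 8 \left(-8\right)\right)\right) = 145 \left(-304 - 72\right) = 145 \left(-376\right) = -54520$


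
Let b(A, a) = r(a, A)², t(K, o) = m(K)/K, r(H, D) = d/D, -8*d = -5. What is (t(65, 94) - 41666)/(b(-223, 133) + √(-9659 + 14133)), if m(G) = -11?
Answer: 14365984045760/196380100301400769 - 9144397063828467712*√4474/981900501507003845 ≈ -622.92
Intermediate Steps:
d = 5/8 (d = -⅛*(-5) = 5/8 ≈ 0.62500)
r(H, D) = 5/(8*D)
t(K, o) = -11/K
b(A, a) = 25/(64*A²) (b(A, a) = (5/(8*A))² = 25/(64*A²))
(t(65, 94) - 41666)/(b(-223, 133) + √(-9659 + 14133)) = (-11/65 - 41666)/((25/64)/(-223)² + √(-9659 + 14133)) = (-11*1/65 - 41666)/((25/64)*(1/49729) + √4474) = (-11/65 - 41666)/(25/3182656 + √4474) = -2708301/(65*(25/3182656 + √4474))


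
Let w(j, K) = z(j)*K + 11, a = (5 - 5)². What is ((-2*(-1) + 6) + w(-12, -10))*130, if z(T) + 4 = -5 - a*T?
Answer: 14170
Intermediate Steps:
a = 0 (a = 0² = 0)
z(T) = -9 (z(T) = -4 + (-5 - 0*T) = -4 + (-5 - 1*0) = -4 + (-5 + 0) = -4 - 5 = -9)
w(j, K) = 11 - 9*K (w(j, K) = -9*K + 11 = 11 - 9*K)
((-2*(-1) + 6) + w(-12, -10))*130 = ((-2*(-1) + 6) + (11 - 9*(-10)))*130 = ((2 + 6) + (11 + 90))*130 = (8 + 101)*130 = 109*130 = 14170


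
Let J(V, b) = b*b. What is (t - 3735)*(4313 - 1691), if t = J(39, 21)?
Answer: -8636868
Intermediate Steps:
J(V, b) = b²
t = 441 (t = 21² = 441)
(t - 3735)*(4313 - 1691) = (441 - 3735)*(4313 - 1691) = -3294*2622 = -8636868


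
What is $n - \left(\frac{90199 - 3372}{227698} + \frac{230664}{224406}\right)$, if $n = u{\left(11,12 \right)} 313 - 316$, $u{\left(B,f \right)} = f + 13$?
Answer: $\frac{9133662984649}{1216590414} \approx 7507.6$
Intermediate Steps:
$u{\left(B,f \right)} = 13 + f$
$n = 7509$ ($n = \left(13 + 12\right) 313 - 316 = 25 \cdot 313 - 316 = 7825 - 316 = 7509$)
$n - \left(\frac{90199 - 3372}{227698} + \frac{230664}{224406}\right) = 7509 - \left(\frac{90199 - 3372}{227698} + \frac{230664}{224406}\right) = 7509 - \left(86827 \cdot \frac{1}{227698} + 230664 \cdot \frac{1}{224406}\right) = 7509 - \left(\frac{86827}{227698} + \frac{5492}{5343}\right) = 7509 - \frac{1714434077}{1216590414} = \frac{9133662984649}{1216590414}$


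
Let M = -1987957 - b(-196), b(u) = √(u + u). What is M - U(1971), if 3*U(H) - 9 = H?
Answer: -1988617 - 14*I*√2 ≈ -1.9886e+6 - 19.799*I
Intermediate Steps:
U(H) = 3 + H/3
b(u) = √2*√u (b(u) = √(2*u) = √2*√u)
M = -1987957 - 14*I*√2 (M = -1987957 - √2*√(-196) = -1987957 - √2*14*I = -1987957 - 14*I*√2 ≈ -1.988e+6 - 19.799*I)
M - U(1971) = (-1987957 - 14*I*√2) - (3 + (⅓)*1971) = (-1987957 - 14*I*√2) - (3 + 657) = (-1987957 - 14*I*√2) - 1*660 = (-1987957 - 14*I*√2) - 660 = -1988617 - 14*I*√2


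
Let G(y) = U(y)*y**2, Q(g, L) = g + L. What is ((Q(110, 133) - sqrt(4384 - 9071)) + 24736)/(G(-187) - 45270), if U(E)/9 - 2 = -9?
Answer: -24979/2248317 + I*sqrt(4687)/2248317 ≈ -0.01111 + 3.045e-5*I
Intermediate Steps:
Q(g, L) = L + g
U(E) = -63 (U(E) = 18 + 9*(-9) = 18 - 81 = -63)
G(y) = -63*y**2
((Q(110, 133) - sqrt(4384 - 9071)) + 24736)/(G(-187) - 45270) = (((133 + 110) - sqrt(4384 - 9071)) + 24736)/(-63*(-187)**2 - 45270) = ((243 - sqrt(-4687)) + 24736)/(-63*34969 - 45270) = ((243 - I*sqrt(4687)) + 24736)/(-2203047 - 45270) = ((243 - I*sqrt(4687)) + 24736)/(-2248317) = (24979 - I*sqrt(4687))*(-1/2248317) = -24979/2248317 + I*sqrt(4687)/2248317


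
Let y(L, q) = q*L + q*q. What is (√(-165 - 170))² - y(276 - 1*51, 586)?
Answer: -475581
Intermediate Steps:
y(L, q) = q² + L*q (y(L, q) = L*q + q² = q² + L*q)
(√(-165 - 170))² - y(276 - 1*51, 586) = (√(-165 - 170))² - 586*((276 - 1*51) + 586) = (√(-335))² - 586*((276 - 51) + 586) = (I*√335)² - 586*(225 + 586) = -335 - 586*811 = -335 - 1*475246 = -335 - 475246 = -475581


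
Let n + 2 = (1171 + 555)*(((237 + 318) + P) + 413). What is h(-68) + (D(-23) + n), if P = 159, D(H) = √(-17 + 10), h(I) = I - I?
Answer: 1945200 + I*√7 ≈ 1.9452e+6 + 2.6458*I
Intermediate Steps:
h(I) = 0
D(H) = I*√7 (D(H) = √(-7) = I*√7)
n = 1945200 (n = -2 + (1171 + 555)*(((237 + 318) + 159) + 413) = -2 + 1726*((555 + 159) + 413) = -2 + 1726*(714 + 413) = -2 + 1726*1127 = -2 + 1945202 = 1945200)
h(-68) + (D(-23) + n) = 0 + (I*√7 + 1945200) = 0 + (1945200 + I*√7) = 1945200 + I*√7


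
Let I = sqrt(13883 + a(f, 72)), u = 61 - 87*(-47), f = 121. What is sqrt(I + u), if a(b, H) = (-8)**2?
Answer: sqrt(4150 + sqrt(13947)) ≈ 65.331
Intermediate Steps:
a(b, H) = 64
u = 4150 (u = 61 + 4089 = 4150)
I = sqrt(13947) (I = sqrt(13883 + 64) = sqrt(13947) ≈ 118.10)
sqrt(I + u) = sqrt(sqrt(13947) + 4150) = sqrt(4150 + sqrt(13947))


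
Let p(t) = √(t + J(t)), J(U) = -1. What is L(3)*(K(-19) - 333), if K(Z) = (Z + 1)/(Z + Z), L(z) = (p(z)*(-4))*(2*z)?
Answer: 151632*√2/19 ≈ 11286.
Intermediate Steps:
p(t) = √(-1 + t) (p(t) = √(t - 1) = √(-1 + t))
L(z) = -8*z*√(-1 + z) (L(z) = (√(-1 + z)*(-4))*(2*z) = (-4*√(-1 + z))*(2*z) = -8*z*√(-1 + z))
K(Z) = (1 + Z)/(2*Z) (K(Z) = (1 + Z)/((2*Z)) = (1 + Z)*(1/(2*Z)) = (1 + Z)/(2*Z))
L(3)*(K(-19) - 333) = (-8*3*√(-1 + 3))*((½)*(1 - 19)/(-19) - 333) = (-8*3*√2)*((½)*(-1/19)*(-18) - 333) = (-24*√2)*(9/19 - 333) = -24*√2*(-6318/19) = 151632*√2/19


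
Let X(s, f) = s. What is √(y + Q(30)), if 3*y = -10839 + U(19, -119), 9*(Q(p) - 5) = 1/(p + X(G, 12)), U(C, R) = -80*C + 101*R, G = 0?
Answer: I*√65780070/90 ≈ 90.117*I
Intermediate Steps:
Q(p) = 5 + 1/(9*p) (Q(p) = 5 + 1/(9*(p + 0)) = 5 + 1/(9*p))
y = -8126 (y = (-10839 + (-80*19 + 101*(-119)))/3 = (-10839 + (-1520 - 12019))/3 = (-10839 - 13539)/3 = (⅓)*(-24378) = -8126)
√(y + Q(30)) = √(-8126 + (5 + (⅑)/30)) = √(-8126 + (5 + (⅑)*(1/30))) = √(-8126 + (5 + 1/270)) = √(-8126 + 1351/270) = √(-2192669/270) = I*√65780070/90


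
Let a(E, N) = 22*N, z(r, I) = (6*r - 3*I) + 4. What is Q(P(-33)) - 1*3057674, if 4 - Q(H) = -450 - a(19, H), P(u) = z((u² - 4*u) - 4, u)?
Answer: -2894310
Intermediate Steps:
z(r, I) = 4 - 3*I + 6*r (z(r, I) = (-3*I + 6*r) + 4 = 4 - 3*I + 6*r)
P(u) = -20 - 27*u + 6*u² (P(u) = 4 - 3*u + 6*((u² - 4*u) - 4) = 4 - 3*u + 6*(-4 + u² - 4*u) = 4 - 3*u + (-24 - 24*u + 6*u²) = -20 - 27*u + 6*u²)
Q(H) = 454 + 22*H (Q(H) = 4 - (-450 - 22*H) = 4 + (450 + 22*H) = 454 + 22*H)
Q(P(-33)) - 1*3057674 = (454 + 22*(-20 - 27*(-33) + 6*(-33)²)) - 1*3057674 = (454 + 22*(-20 + 891 + 6*1089)) - 3057674 = (454 + 22*(-20 + 891 + 6534)) - 3057674 = (454 + 22*7405) - 3057674 = (454 + 162910) - 3057674 = 163364 - 3057674 = -2894310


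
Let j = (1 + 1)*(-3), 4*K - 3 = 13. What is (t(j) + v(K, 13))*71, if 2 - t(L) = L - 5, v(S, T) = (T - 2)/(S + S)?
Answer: 8165/8 ≈ 1020.6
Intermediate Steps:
K = 4 (K = ¾ + (¼)*13 = ¾ + 13/4 = 4)
j = -6 (j = 2*(-3) = -6)
v(S, T) = (-2 + T)/(2*S) (v(S, T) = (-2 + T)/((2*S)) = (-2 + T)*(1/(2*S)) = (-2 + T)/(2*S))
t(L) = 7 - L (t(L) = 2 - (L - 5) = 2 - (-5 + L) = 2 + (5 - L) = 7 - L)
(t(j) + v(K, 13))*71 = ((7 - 1*(-6)) + (½)*(-2 + 13)/4)*71 = ((7 + 6) + (½)*(¼)*11)*71 = (13 + 11/8)*71 = (115/8)*71 = 8165/8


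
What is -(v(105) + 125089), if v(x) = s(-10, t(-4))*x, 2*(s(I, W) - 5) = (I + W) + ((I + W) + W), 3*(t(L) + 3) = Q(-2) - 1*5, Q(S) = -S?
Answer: -123934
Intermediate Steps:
t(L) = -4 (t(L) = -3 + (-1*(-2) - 1*5)/3 = -3 + (2 - 5)/3 = -3 + (⅓)*(-3) = -3 - 1 = -4)
s(I, W) = 5 + I + 3*W/2 (s(I, W) = 5 + ((I + W) + ((I + W) + W))/2 = 5 + ((I + W) + (I + 2*W))/2 = 5 + (2*I + 3*W)/2 = 5 + (I + 3*W/2) = 5 + I + 3*W/2)
v(x) = -11*x (v(x) = (5 - 10 + (3/2)*(-4))*x = (5 - 10 - 6)*x = -11*x)
-(v(105) + 125089) = -(-11*105 + 125089) = -(-1155 + 125089) = -1*123934 = -123934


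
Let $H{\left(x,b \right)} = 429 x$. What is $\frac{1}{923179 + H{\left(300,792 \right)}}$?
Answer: $\frac{1}{1051879} \approx 9.5068 \cdot 10^{-7}$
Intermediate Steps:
$\frac{1}{923179 + H{\left(300,792 \right)}} = \frac{1}{923179 + 429 \cdot 300} = \frac{1}{923179 + 128700} = \frac{1}{1051879}$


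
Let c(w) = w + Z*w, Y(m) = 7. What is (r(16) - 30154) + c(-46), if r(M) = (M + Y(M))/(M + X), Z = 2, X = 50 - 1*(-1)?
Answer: -2029541/67 ≈ -30292.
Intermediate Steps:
X = 51 (X = 50 + 1 = 51)
c(w) = 3*w (c(w) = w + 2*w = 3*w)
r(M) = (7 + M)/(51 + M) (r(M) = (M + 7)/(M + 51) = (7 + M)/(51 + M))
(r(16) - 30154) + c(-46) = ((7 + 16)/(51 + 16) - 30154) + 3*(-46) = (23/67 - 30154) - 138 = -2020295/67 - 138 = -2029541/67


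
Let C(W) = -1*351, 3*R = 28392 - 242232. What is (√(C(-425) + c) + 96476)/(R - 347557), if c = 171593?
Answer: -96476/418837 - √171242/418837 ≈ -0.23133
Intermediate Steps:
R = -71280 (R = (28392 - 242232)/3 = (⅓)*(-213840) = -71280)
C(W) = -351
(√(C(-425) + c) + 96476)/(R - 347557) = (√(-351 + 171593) + 96476)/(-71280 - 347557) = (√171242 + 96476)/(-418837) = (96476 + √171242)*(-1/418837) = -96476/418837 - √171242/418837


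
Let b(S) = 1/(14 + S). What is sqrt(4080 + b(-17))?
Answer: sqrt(36717)/3 ≈ 63.872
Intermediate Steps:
sqrt(4080 + b(-17)) = sqrt(4080 + 1/(14 - 17)) = sqrt(4080 + 1/(-3)) = sqrt(4080 - 1/3) = sqrt(12239/3) = sqrt(36717)/3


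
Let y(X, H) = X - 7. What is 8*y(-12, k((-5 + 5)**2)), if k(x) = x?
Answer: -152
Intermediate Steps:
y(X, H) = -7 + X
8*y(-12, k((-5 + 5)**2)) = 8*(-7 - 12) = 8*(-19) = -152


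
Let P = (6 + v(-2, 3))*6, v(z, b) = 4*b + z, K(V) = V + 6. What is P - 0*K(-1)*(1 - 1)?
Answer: 96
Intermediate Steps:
K(V) = 6 + V
v(z, b) = z + 4*b
P = 96 (P = (6 + (-2 + 4*3))*6 = (6 + (-2 + 12))*6 = (6 + 10)*6 = 16*6 = 96)
P - 0*K(-1)*(1 - 1) = 96 - 0*(6 - 1)*(1 - 1) = 96 - 0*5*0 = 96 - 0*0 = 96 - 1*0 = 96 + 0 = 96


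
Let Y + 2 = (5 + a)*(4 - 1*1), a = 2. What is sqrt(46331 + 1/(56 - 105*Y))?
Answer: 4*sqrt(10886976982)/1939 ≈ 215.25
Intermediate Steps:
Y = 19 (Y = -2 + (5 + 2)*(4 - 1*1) = -2 + 7*(4 - 1) = -2 + 7*3 = -2 + 21 = 19)
sqrt(46331 + 1/(56 - 105*Y)) = sqrt(46331 + 1/(56 - 105*19)) = sqrt(46331 + 1/(56 - 1995)) = sqrt(46331 + 1/(-1939)) = sqrt(46331 - 1/1939) = sqrt(89835808/1939) = 4*sqrt(10886976982)/1939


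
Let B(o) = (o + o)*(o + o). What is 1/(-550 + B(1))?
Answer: -1/546 ≈ -0.0018315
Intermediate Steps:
B(o) = 4*o² (B(o) = (2*o)*(2*o) = 4*o²)
1/(-550 + B(1)) = 1/(-550 + 4*1²) = 1/(-550 + 4*1) = 1/(-550 + 4) = 1/(-546) = -1/546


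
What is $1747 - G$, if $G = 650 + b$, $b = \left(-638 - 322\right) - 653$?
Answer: $2710$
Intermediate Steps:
$b = -1613$ ($b = -960 - 653 = -1613$)
$G = -963$ ($G = 650 - 1613 = -963$)
$1747 - G = 1747 - -963 = 1747 + 963 = 2710$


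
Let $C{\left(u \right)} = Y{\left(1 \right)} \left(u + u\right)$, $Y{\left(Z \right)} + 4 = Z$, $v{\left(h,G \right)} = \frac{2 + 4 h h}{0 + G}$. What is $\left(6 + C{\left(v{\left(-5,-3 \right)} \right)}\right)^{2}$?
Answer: $44100$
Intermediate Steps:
$v{\left(h,G \right)} = \frac{2 + 4 h^{2}}{G}$
$Y{\left(Z \right)} = -4 + Z$
$C{\left(u \right)} = - 6 u$ ($C{\left(u \right)} = \left(-4 + 1\right) \left(u + u\right) = - 3 \cdot 2 u = - 6 u$)
$\left(6 + C{\left(v{\left(-5,-3 \right)} \right)}\right)^{2} = \left(6 - 6 \frac{2 \left(1 + 2 \left(-5\right)^{2}\right)}{-3}\right)^{2} = \left(6 - 6 \cdot 2 \left(- \frac{1}{3}\right) \left(1 + 2 \cdot 25\right)\right)^{2} = \left(6 - 6 \cdot 2 \left(- \frac{1}{3}\right) \left(1 + 50\right)\right)^{2} = \left(6 - 6 \cdot 2 \left(- \frac{1}{3}\right) 51\right)^{2} = \left(6 - -204\right)^{2} = \left(6 + 204\right)^{2} = 210^{2} = 44100$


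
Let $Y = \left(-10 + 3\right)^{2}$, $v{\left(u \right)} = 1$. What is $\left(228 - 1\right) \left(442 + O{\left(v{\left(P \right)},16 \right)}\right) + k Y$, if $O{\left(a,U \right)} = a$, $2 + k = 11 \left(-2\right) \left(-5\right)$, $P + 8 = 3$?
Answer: $105853$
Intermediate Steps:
$P = -5$ ($P = -8 + 3 = -5$)
$k = 108$ ($k = -2 + 11 \left(-2\right) \left(-5\right) = -2 - -110 = -2 + 110 = 108$)
$Y = 49$ ($Y = \left(-7\right)^{2} = 49$)
$\left(228 - 1\right) \left(442 + O{\left(v{\left(P \right)},16 \right)}\right) + k Y = \left(228 - 1\right) \left(442 + 1\right) + 108 \cdot 49 = 227 \cdot 443 + 5292 = 100561 + 5292 = 105853$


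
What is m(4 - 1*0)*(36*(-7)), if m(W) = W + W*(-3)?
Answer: 2016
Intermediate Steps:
m(W) = -2*W (m(W) = W - 3*W = -2*W)
m(4 - 1*0)*(36*(-7)) = (-2*(4 - 1*0))*(36*(-7)) = -2*(4 + 0)*(-252) = -2*4*(-252) = -8*(-252) = 2016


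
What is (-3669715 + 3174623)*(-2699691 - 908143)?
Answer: 1786209750728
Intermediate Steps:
(-3669715 + 3174623)*(-2699691 - 908143) = -495092*(-3607834) = 1786209750728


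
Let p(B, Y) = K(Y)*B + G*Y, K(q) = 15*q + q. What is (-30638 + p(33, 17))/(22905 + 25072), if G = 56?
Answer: -20710/47977 ≈ -0.43166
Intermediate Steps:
K(q) = 16*q
p(B, Y) = 56*Y + 16*B*Y (p(B, Y) = (16*Y)*B + 56*Y = 16*B*Y + 56*Y = 56*Y + 16*B*Y)
(-30638 + p(33, 17))/(22905 + 25072) = (-30638 + 8*17*(7 + 2*33))/(22905 + 25072) = (-30638 + 8*17*(7 + 66))/47977 = (-30638 + 8*17*73)*(1/47977) = (-30638 + 9928)*(1/47977) = -20710*1/47977 = -20710/47977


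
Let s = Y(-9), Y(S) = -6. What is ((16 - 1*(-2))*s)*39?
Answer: -4212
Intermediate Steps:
s = -6
((16 - 1*(-2))*s)*39 = ((16 - 1*(-2))*(-6))*39 = ((16 + 2)*(-6))*39 = (18*(-6))*39 = -108*39 = -4212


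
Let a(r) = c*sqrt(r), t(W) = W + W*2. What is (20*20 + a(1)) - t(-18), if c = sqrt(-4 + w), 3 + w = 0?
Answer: 454 + I*sqrt(7) ≈ 454.0 + 2.6458*I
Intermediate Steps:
w = -3 (w = -3 + 0 = -3)
t(W) = 3*W (t(W) = W + 2*W = 3*W)
c = I*sqrt(7) (c = sqrt(-4 - 3) = sqrt(-7) = I*sqrt(7) ≈ 2.6458*I)
a(r) = I*sqrt(7)*sqrt(r) (a(r) = (I*sqrt(7))*sqrt(r) = I*sqrt(7)*sqrt(r))
(20*20 + a(1)) - t(-18) = (20*20 + I*sqrt(7)*sqrt(1)) - 3*(-18) = (400 + I*sqrt(7)*1) - 1*(-54) = (400 + I*sqrt(7)) + 54 = 454 + I*sqrt(7)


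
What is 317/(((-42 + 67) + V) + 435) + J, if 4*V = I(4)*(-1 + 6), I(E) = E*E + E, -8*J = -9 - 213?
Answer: 55103/1940 ≈ 28.404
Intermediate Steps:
J = 111/4 (J = -(-9 - 213)/8 = -1/8*(-222) = 111/4 ≈ 27.750)
I(E) = E + E**2 (I(E) = E**2 + E = E + E**2)
V = 25 (V = ((4*(1 + 4))*(-1 + 6))/4 = ((4*5)*5)/4 = (20*5)/4 = (1/4)*100 = 25)
317/(((-42 + 67) + V) + 435) + J = 317/(((-42 + 67) + 25) + 435) + 111/4 = 317/((25 + 25) + 435) + 111/4 = 317/(50 + 435) + 111/4 = 317/485 + 111/4 = 55103/1940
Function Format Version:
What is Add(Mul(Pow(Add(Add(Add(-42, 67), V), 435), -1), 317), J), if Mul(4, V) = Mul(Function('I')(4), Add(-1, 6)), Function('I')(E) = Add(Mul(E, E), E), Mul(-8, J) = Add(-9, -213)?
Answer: Rational(55103, 1940) ≈ 28.404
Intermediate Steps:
J = Rational(111, 4) (J = Mul(Rational(-1, 8), Add(-9, -213)) = Mul(Rational(-1, 8), -222) = Rational(111, 4) ≈ 27.750)
Function('I')(E) = Add(E, Pow(E, 2)) (Function('I')(E) = Add(Pow(E, 2), E) = Add(E, Pow(E, 2)))
V = 25 (V = Mul(Rational(1, 4), Mul(Mul(4, Add(1, 4)), Add(-1, 6))) = Mul(Rational(1, 4), Mul(Mul(4, 5), 5)) = Mul(Rational(1, 4), Mul(20, 5)) = Mul(Rational(1, 4), 100) = 25)
Add(Mul(Pow(Add(Add(Add(-42, 67), V), 435), -1), 317), J) = Add(Mul(Pow(Add(Add(Add(-42, 67), 25), 435), -1), 317), Rational(111, 4)) = Add(Mul(Pow(Add(Add(25, 25), 435), -1), 317), Rational(111, 4)) = Add(Mul(Pow(Add(50, 435), -1), 317), Rational(111, 4)) = Add(Mul(Pow(485, -1), 317), Rational(111, 4)) = Add(Mul(Rational(1, 485), 317), Rational(111, 4)) = Add(Rational(317, 485), Rational(111, 4)) = Rational(55103, 1940)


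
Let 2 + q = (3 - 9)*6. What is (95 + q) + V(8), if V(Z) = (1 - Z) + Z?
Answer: 58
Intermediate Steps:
V(Z) = 1
q = -38 (q = -2 + (3 - 9)*6 = -2 - 6*6 = -2 - 36 = -38)
(95 + q) + V(8) = (95 - 38) + 1 = 57 + 1 = 58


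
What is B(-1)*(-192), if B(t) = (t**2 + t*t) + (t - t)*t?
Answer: -384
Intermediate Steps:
B(t) = 2*t**2 (B(t) = (t**2 + t**2) + 0*t = 2*t**2 + 0 = 2*t**2)
B(-1)*(-192) = (2*(-1)**2)*(-192) = (2*1)*(-192) = 2*(-192) = -384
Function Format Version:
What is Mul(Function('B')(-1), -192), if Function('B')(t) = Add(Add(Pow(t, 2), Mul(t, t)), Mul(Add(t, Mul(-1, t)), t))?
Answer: -384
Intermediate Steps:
Function('B')(t) = Mul(2, Pow(t, 2)) (Function('B')(t) = Add(Add(Pow(t, 2), Pow(t, 2)), Mul(0, t)) = Add(Mul(2, Pow(t, 2)), 0) = Mul(2, Pow(t, 2)))
Mul(Function('B')(-1), -192) = Mul(Mul(2, Pow(-1, 2)), -192) = Mul(Mul(2, 1), -192) = Mul(2, -192) = -384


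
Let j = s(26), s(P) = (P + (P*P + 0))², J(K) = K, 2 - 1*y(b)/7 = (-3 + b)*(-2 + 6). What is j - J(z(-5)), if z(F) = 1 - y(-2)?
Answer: 492957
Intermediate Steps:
y(b) = 98 - 28*b (y(b) = 14 - 7*(-3 + b)*(-2 + 6) = 14 - 7*(-3 + b)*4 = 14 - 7*(-12 + 4*b) = 14 + (84 - 28*b) = 98 - 28*b)
z(F) = -153 (z(F) = 1 - (98 - 28*(-2)) = 1 - (98 + 56) = 1 - 1*154 = 1 - 154 = -153)
s(P) = (P + P²)² (s(P) = (P + (P² + 0))² = (P + P²)²)
j = 492804 (j = 26²*(1 + 26)² = 676*27² = 676*729 = 492804)
j - J(z(-5)) = 492804 - 1*(-153) = 492804 + 153 = 492957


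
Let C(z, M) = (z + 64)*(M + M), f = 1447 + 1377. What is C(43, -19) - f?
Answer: -6890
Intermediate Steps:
f = 2824
C(z, M) = 2*M*(64 + z) (C(z, M) = (64 + z)*(2*M) = 2*M*(64 + z))
C(43, -19) - f = 2*(-19)*(64 + 43) - 1*2824 = 2*(-19)*107 - 2824 = -4066 - 2824 = -6890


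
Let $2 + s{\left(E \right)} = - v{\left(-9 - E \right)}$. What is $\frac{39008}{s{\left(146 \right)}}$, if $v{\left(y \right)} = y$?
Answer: $\frac{39008}{153} \approx 254.95$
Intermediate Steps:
$s{\left(E \right)} = 7 + E$ ($s{\left(E \right)} = -2 - \left(-9 - E\right) = -2 + \left(9 + E\right) = 7 + E$)
$\frac{39008}{s{\left(146 \right)}} = \frac{39008}{7 + 146} = \frac{39008}{153}$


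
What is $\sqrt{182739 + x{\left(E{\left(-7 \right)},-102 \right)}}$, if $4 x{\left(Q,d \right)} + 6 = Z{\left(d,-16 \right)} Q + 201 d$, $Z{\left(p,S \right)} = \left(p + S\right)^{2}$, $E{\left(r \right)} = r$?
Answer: $\sqrt{153245} \approx 391.47$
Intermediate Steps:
$Z{\left(p,S \right)} = \left(S + p\right)^{2}$
$x{\left(Q,d \right)} = - \frac{3}{2} + \frac{201 d}{4} + \frac{Q \left(-16 + d\right)^{2}}{4}$ ($x{\left(Q,d \right)} = - \frac{3}{2} + \frac{\left(-16 + d\right)^{2} Q + 201 d}{4} = - \frac{3}{2} + \frac{Q \left(-16 + d\right)^{2} + 201 d}{4} = - \frac{3}{2} + \frac{201 d + Q \left(-16 + d\right)^{2}}{4} = - \frac{3}{2} + \left(\frac{201 d}{4} + \frac{Q \left(-16 + d\right)^{2}}{4}\right) = - \frac{3}{2} + \frac{201 d}{4} + \frac{Q \left(-16 + d\right)^{2}}{4}$)
$\sqrt{182739 + x{\left(E{\left(-7 \right)},-102 \right)}} = \sqrt{182739 + \left(- \frac{3}{2} + \frac{201}{4} \left(-102\right) + \frac{1}{4} \left(-7\right) \left(-16 - 102\right)^{2}\right)} = \sqrt{182739 - \left(5127 + 24367\right)} = \sqrt{182739 - 29494} = \sqrt{153245}$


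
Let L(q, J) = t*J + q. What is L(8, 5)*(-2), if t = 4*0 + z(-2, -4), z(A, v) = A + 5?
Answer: -46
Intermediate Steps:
z(A, v) = 5 + A
t = 3 (t = 4*0 + (5 - 2) = 0 + 3 = 3)
L(q, J) = q + 3*J (L(q, J) = 3*J + q = q + 3*J)
L(8, 5)*(-2) = (8 + 3*5)*(-2) = (8 + 15)*(-2) = 23*(-2) = -46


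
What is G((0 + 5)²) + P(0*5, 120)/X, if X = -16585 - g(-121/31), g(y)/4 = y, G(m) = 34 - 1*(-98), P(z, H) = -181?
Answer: 67807543/513651 ≈ 132.01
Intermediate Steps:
G(m) = 132 (G(m) = 34 + 98 = 132)
g(y) = 4*y
X = -513651/31 (X = -16585 - 4*(-121/31) = -16585 - 4*(-121*1/31) = -16585 - 4*(-121)/31 = -16585 - 1*(-484/31) = -16585 + 484/31 = -513651/31 ≈ -16569.)
G((0 + 5)²) + P(0*5, 120)/X = 132 - 181/(-513651/31) = 132 - 181*(-31/513651) = 132 + 5611/513651 = 67807543/513651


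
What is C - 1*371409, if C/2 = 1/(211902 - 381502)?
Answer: -31495483201/84800 ≈ -3.7141e+5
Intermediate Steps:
C = -1/84800 (C = 2/(211902 - 381502) = 2/(-169600) = 2*(-1/169600) = -1/84800 ≈ -1.1792e-5)
C - 1*371409 = -1/84800 - 1*371409 = -1/84800 - 371409 = -31495483201/84800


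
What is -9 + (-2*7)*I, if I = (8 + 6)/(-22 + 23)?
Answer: -205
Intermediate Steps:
I = 14 (I = 14/1 = 14*1 = 14)
-9 + (-2*7)*I = -9 - 2*7*14 = -9 - 14*14 = -9 - 196 = -205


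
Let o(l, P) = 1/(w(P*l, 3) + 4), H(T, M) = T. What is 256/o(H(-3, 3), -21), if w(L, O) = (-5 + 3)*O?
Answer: -512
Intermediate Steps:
w(L, O) = -2*O
o(l, P) = -1/2 (o(l, P) = 1/(-2*3 + 4) = 1/(-6 + 4) = 1/(-2) = -1/2)
256/o(H(-3, 3), -21) = 256/(-1/2) = 256*(-2) = -512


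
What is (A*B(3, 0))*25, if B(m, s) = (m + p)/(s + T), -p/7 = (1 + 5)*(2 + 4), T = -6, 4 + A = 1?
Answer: -6225/2 ≈ -3112.5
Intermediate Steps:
A = -3 (A = -4 + 1 = -3)
p = -252 (p = -7*(1 + 5)*(2 + 4) = -42*6 = -7*36 = -252)
B(m, s) = (-252 + m)/(-6 + s) (B(m, s) = (m - 252)/(s - 6) = (-252 + m)/(-6 + s))
(A*B(3, 0))*25 = -3*(-252 + 3)/(-6 + 0)*25 = -3*(-249)/(-6)*25 = -(-1)*(-249)/2*25 = -3*83/2*25 = -249/2*25 = -6225/2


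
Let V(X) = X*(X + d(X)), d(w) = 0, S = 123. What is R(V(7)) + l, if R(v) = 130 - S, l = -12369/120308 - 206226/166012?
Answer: 1486104761/262796996 ≈ 5.6550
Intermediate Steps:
l = -353474211/262796996 (l = -12369*1/120308 - 206226*1/166012 = -651/6332 - 103113/83006 = -353474211/262796996 ≈ -1.3450)
V(X) = X**2 (V(X) = X*(X + 0) = X*X = X**2)
R(v) = 7 (R(v) = 130 - 1*123 = 130 - 123 = 7)
R(V(7)) + l = 7 - 353474211/262796996 = 1486104761/262796996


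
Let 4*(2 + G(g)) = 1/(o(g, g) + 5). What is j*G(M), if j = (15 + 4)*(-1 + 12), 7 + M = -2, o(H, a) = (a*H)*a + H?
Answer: -1225785/2932 ≈ -418.07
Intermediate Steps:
o(H, a) = H + H*a**2 (o(H, a) = (H*a)*a + H = H*a**2 + H = H + H*a**2)
M = -9 (M = -7 - 2 = -9)
G(g) = -2 + 1/(4*(5 + g*(1 + g**2))) (G(g) = -2 + 1/(4*(g*(1 + g**2) + 5)) = -2 + 1/(4*(5 + g*(1 + g**2))))
j = 209 (j = 19*11 = 209)
j*G(M) = 209*((-39 - 8*(-9)*(1 + (-9)**2))/(4*(5 - 9*(1 + (-9)**2)))) = 209*((-39 - 8*(-9)*(1 + 81))/(4*(5 - 9*(1 + 81)))) = 209*((-39 - 8*(-9)*82)/(4*(5 - 9*82))) = 209*((-39 + 5904)/(4*(5 - 738))) = 209*((1/4)*5865/(-733)) = 209*((1/4)*(-1/733)*5865) = 209*(-5865/2932) = -1225785/2932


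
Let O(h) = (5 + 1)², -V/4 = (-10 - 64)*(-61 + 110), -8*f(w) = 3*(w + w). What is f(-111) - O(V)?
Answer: 189/4 ≈ 47.250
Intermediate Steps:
f(w) = -3*w/4 (f(w) = -3*(w + w)/8 = -3*2*w/8 = -3*w/4)
V = 14504 (V = -4*(-10 - 64)*(-61 + 110) = -(-296)*49 = -4*(-3626) = 14504)
O(h) = 36 (O(h) = 6² = 36)
f(-111) - O(V) = -¾*(-111) - 1*36 = 333/4 - 36 = 189/4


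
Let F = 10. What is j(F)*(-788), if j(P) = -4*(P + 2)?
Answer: 37824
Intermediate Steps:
j(P) = -8 - 4*P (j(P) = -4*(2 + P) = -8 - 4*P)
j(F)*(-788) = (-8 - 4*10)*(-788) = (-8 - 40)*(-788) = -48*(-788) = 37824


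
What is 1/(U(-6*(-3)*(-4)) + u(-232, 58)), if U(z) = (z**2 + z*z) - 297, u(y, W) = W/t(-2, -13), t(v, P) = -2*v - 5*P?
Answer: 69/694957 ≈ 9.9287e-5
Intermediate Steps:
t(v, P) = -5*P - 2*v
u(y, W) = W/69 (u(y, W) = W/(-5*(-13) - 2*(-2)) = W/(65 + 4) = W/69)
U(z) = -297 + 2*z**2 (U(z) = (z**2 + z**2) - 297 = 2*z**2 - 297 = -297 + 2*z**2)
1/(U(-6*(-3)*(-4)) + u(-232, 58)) = 1/((-297 + 2*(-6*(-3)*(-4))**2) + (1/69)*58) = 1/((-297 + 2*(18*(-4))**2) + 58/69) = 1/((-297 + 2*(-72)**2) + 58/69) = 1/((-297 + 2*5184) + 58/69) = 1/((-297 + 10368) + 58/69) = 1/(10071 + 58/69) = 1/(694957/69) = 69/694957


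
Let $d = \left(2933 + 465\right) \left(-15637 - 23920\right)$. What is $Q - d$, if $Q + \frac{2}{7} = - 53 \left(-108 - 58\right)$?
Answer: $\frac{940964386}{7} \approx 1.3442 \cdot 10^{8}$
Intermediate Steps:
$Q = \frac{61584}{7}$ ($Q = - \frac{2}{7} - 53 \left(-108 - 58\right) = - \frac{2}{7} - -8798 = - \frac{2}{7} + 8798 = \frac{61584}{7} \approx 8797.7$)
$d = -134414686$ ($d = 3398 \left(-39557\right) = -134414686$)
$Q - d = \frac{61584}{7} - -134414686 = \frac{61584}{7} + 134414686 = \frac{940964386}{7}$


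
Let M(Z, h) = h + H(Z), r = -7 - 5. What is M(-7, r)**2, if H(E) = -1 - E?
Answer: 36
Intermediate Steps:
r = -12
M(Z, h) = -1 + h - Z (M(Z, h) = h + (-1 - Z) = -1 + h - Z)
M(-7, r)**2 = (-1 - 12 - 1*(-7))**2 = (-1 - 12 + 7)**2 = (-6)**2 = 36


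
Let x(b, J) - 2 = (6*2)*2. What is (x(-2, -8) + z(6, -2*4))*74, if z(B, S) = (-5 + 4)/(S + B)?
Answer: 1961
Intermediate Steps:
x(b, J) = 26 (x(b, J) = 2 + (6*2)*2 = 2 + 12*2 = 2 + 24 = 26)
z(B, S) = -1/(B + S)
(x(-2, -8) + z(6, -2*4))*74 = (26 - 1/(6 - 2*4))*74 = (26 - 1/(6 - 8))*74 = (26 - 1/(-2))*74 = (26 - 1*(-½))*74 = (26 + ½)*74 = (53/2)*74 = 1961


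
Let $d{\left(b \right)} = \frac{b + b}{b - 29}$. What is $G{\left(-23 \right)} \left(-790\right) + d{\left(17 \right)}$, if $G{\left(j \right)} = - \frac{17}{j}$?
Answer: $- \frac{80971}{138} \approx -586.75$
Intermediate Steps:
$d{\left(b \right)} = \frac{2 b}{-29 + b}$
$G{\left(-23 \right)} \left(-790\right) + d{\left(17 \right)} = - \frac{17}{-23} \left(-790\right) + 2 \cdot 17 \frac{1}{-29 + 17} = \left(-17\right) \left(- \frac{1}{23}\right) \left(-790\right) + 2 \cdot 17 \frac{1}{-12} = \frac{17}{23} \left(-790\right) + 2 \cdot 17 \left(- \frac{1}{12}\right) = - \frac{13430}{23} - \frac{17}{6} = - \frac{80971}{138}$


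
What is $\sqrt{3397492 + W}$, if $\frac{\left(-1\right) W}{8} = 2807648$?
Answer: $6 i \sqrt{529547} \approx 4366.2 i$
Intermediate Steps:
$W = -22461184$ ($W = \left(-8\right) 2807648 = -22461184$)
$\sqrt{3397492 + W} = \sqrt{3397492 - 22461184} = \sqrt{-19063692} = 6 i \sqrt{529547}$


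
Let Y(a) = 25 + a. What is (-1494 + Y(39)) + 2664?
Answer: 1234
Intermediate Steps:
(-1494 + Y(39)) + 2664 = (-1494 + (25 + 39)) + 2664 = (-1494 + 64) + 2664 = -1430 + 2664 = 1234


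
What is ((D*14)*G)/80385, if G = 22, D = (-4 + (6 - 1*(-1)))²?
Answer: 924/26795 ≈ 0.034484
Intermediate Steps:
D = 9 (D = (-4 + (6 + 1))² = (-4 + 7)² = 3² = 9)
((D*14)*G)/80385 = ((9*14)*22)/80385 = (126*22)*(1/80385) = 2772*(1/80385) = 924/26795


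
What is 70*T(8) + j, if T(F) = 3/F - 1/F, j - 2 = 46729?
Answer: 93497/2 ≈ 46749.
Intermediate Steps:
j = 46731 (j = 2 + 46729 = 46731)
T(F) = 2/F
70*T(8) + j = 70*(2/8) + 46731 = 70*(2*(⅛)) + 46731 = 70*(¼) + 46731 = 35/2 + 46731 = 93497/2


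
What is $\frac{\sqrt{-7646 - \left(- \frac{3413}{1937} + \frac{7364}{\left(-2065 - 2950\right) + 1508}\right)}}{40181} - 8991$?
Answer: $-8991 + \frac{i \sqrt{7196968140421605}}{38993129097} \approx -8991.0 + 0.0021756 i$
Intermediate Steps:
$\frac{\sqrt{-7646 - \left(- \frac{3413}{1937} + \frac{7364}{\left(-2065 - 2950\right) + 1508}\right)}}{40181} - 8991 = \sqrt{-7646 - \left(- \frac{3413}{1937} + \frac{7364}{-5015 + 1508}\right)} \frac{1}{40181} - 8991 = \sqrt{-7646 - \left(- \frac{3413}{1937} + \frac{7364}{-3507}\right)} \frac{1}{40181} - 8991 = \sqrt{-7646 + \left(\left(-7364\right) \left(- \frac{1}{3507}\right) + \frac{3413}{1937}\right)} \frac{1}{40181} - 8991 = \sqrt{-7646 + \left(\frac{1052}{501} + \frac{3413}{1937}\right)} \frac{1}{40181} - 8991 = \sqrt{-7646 + \frac{3747637}{970437}} \cdot \frac{1}{40181} - 8991 = \sqrt{- \frac{7416213665}{970437}} \cdot \frac{1}{40181} - 8991 = \frac{i \sqrt{7196968140421605}}{970437} \cdot \frac{1}{40181} - 8991 = \frac{i \sqrt{7196968140421605}}{38993129097} - 8991 = -8991 + \frac{i \sqrt{7196968140421605}}{38993129097}$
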